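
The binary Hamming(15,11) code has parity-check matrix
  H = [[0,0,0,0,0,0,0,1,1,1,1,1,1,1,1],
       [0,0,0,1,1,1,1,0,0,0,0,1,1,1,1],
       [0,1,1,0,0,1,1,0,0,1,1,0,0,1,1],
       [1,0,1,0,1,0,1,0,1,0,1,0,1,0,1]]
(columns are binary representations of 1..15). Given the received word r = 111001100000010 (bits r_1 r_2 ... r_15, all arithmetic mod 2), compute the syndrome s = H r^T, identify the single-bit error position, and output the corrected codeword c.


s = (1, 1, 1, 1)^T, error position = 15, corrected codeword c = 111001100000011

Compute s = H r^T mod 2 one row at a time:
  s_1 = 0 + 0 + 0 + 0 + 0 + 0 + 1 + 0 = 1 ≡ 1 (mod 2).
  s_2 = 0 + 0 + 1 + 1 + 0 + 0 + 1 + 0 = 3 ≡ 1 (mod 2).
  s_3 = 1 + 1 + 1 + 1 + 0 + 0 + 1 + 0 = 5 ≡ 1 (mod 2).
  s_4 = 1 + 1 + 0 + 1 + 0 + 0 + 0 + 0 = 3 ≡ 1 (mod 2).
s = (1, 1, 1, 1)^T — this equals column 15 of H (binary 1111), so error is at position 15.
Correct: flip bit 15 of r = 111001100000010 to get c = 111001100000011.


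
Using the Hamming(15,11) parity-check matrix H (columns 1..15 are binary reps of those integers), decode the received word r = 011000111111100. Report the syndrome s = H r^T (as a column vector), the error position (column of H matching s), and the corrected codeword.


s = (0, 1, 1, 1)^T, error position = 7, corrected codeword c = 011000011111100

Compute s = H r^T mod 2 one row at a time:
  s_1 = 1 + 1 + 1 + 1 + 1 + 1 + 0 + 0 = 6 ≡ 0 (mod 2).
  s_2 = 0 + 0 + 0 + 1 + 1 + 1 + 0 + 0 = 3 ≡ 1 (mod 2).
  s_3 = 1 + 1 + 0 + 1 + 1 + 1 + 0 + 0 = 5 ≡ 1 (mod 2).
  s_4 = 0 + 1 + 0 + 1 + 1 + 1 + 1 + 0 = 5 ≡ 1 (mod 2).
s = (0, 1, 1, 1)^T — this equals column 7 of H (binary 0111), so error is at position 7.
Correct: flip bit 7 of r = 011000111111100 to get c = 011000011111100.


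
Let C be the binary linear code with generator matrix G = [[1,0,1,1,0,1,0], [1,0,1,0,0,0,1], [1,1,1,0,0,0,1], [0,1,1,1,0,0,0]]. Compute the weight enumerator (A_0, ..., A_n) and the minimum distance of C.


Weight distribution: A_0 = 1, A_1 = 1, A_2 = 2, A_3 = 6, A_4 = 5, A_5 = 1. Minimum distance d = 1.

Enumerate all 2^4 = 16 messages m ∈ F_2^4.
For each, compute codeword c = mG in F_2^7, then tally its weight.
  m = 0000 → c = 0000000, weight = 0.
  m = 1000 → c = 1011010, weight = 4.
  m = 0100 → c = 1010001, weight = 3.
  m = 1100 → c = 0001011, weight = 3.
  m = 0010 → c = 1110001, weight = 4.
  m = 1010 → c = 0101011, weight = 4.
  m = 0110 → c = 0100000, weight = 1.
  m = 1110 → c = 1111010, weight = 5.
  m = 0001 → c = 0111000, weight = 3.
  m = 1001 → c = 1100010, weight = 3.
  m = 0101 → c = 1101001, weight = 4.
  m = 1101 → c = 0110011, weight = 4.
  m = 0011 → c = 1001001, weight = 3.
  m = 1011 → c = 0010011, weight = 3.
  m = 0111 → c = 0011000, weight = 2.
  m = 1111 → c = 1000010, weight = 2.
Tally weights:
  weight 0: 1 codewords.
  weight 1: 1 codewords.
  weight 2: 2 codewords.
  weight 3: 6 codewords.
  weight 4: 5 codewords.
  weight 5: 1 codewords.
Minimum distance d = smallest w > 0 with A_w > 0 = 1.
Sanity: Σ A_w = 16 = 2^4 = 16 ✓.


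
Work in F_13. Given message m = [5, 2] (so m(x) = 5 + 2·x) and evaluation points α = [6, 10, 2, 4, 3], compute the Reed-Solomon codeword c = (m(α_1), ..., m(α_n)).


c = [4, 12, 9, 0, 11]

Message polynomial: m(x) = 5 + 2·x (mod 13).
For each evaluation point α_i, compute m(α_i) mod 13:
  α_1 = 6: Horner steps 2 → 4, so m(6) = 4.
  α_2 = 10: Horner steps 2 → 12, so m(10) = 12.
  α_3 = 2: Horner steps 2 → 9, so m(2) = 9.
  α_4 = 4: Horner steps 2 → 0, so m(4) = 0.
  α_5 = 3: Horner steps 2 → 11, so m(3) = 11.
Codeword c = [4, 12, 9, 0, 11] ∈ F_13^5.


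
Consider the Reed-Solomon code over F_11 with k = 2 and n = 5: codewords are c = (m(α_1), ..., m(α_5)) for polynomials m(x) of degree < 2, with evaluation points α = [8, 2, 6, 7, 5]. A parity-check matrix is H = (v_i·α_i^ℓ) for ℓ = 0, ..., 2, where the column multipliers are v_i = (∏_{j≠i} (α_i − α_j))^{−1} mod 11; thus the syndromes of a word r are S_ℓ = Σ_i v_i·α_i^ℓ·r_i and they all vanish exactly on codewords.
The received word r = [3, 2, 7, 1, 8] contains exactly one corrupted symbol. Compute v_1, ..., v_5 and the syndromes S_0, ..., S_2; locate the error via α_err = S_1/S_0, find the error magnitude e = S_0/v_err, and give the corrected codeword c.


S = (1, 6, 3), error at position 3, error magnitude e = 8, c = [3, 2, 10, 1, 8].

Step 1: column multipliers v_i = (∏_{j≠i}(α_i − α_j))^{−1} mod 11.
  i = 1 (α = 8): (8−2)(8−6)(8−7)(8−5) = 6·2·1·3 = 36 ≡ 3, so v_1 = 3^{−1} = 4 (mod 11).
  i = 2 (α = 2): (2−8)(2−6)(2−7)(2−5) = (−6)·(−4)·(−5)·(−3) = 360 ≡ 8, so v_2 = 8^{−1} = 7 (mod 11).
  i = 3 (α = 6): (6−8)(6−2)(6−7)(6−5) = (−2)·4·(−1)·1 = 8 ≡ 8, so v_3 = 8^{−1} = 7 (mod 11).
  i = 4 (α = 7): (7−8)(7−2)(7−6)(7−5) = (−1)·5·1·2 = −10 ≡ 1, so v_4 = 1^{−1} = 1 (mod 11).
  i = 5 (α = 5): (5−8)(5−2)(5−6)(5−7) = (−3)·3·(−1)·(−2) = −18 ≡ 4, so v_5 = 4^{−1} = 3 (mod 11).
  v = [4, 7, 7, 1, 3].
Step 2: syndromes of r = [3, 2, 7, 1, 8] (all sums mod 11).
  S_0 = Σ v_i r_i = 4·3 + 7·2 + 7·7 + 1·1 + 3·8 = 100 ≡ 1.
  S_1 = Σ v_i α_i r_i = 4·8·3 + 7·2·2 + 7·6·7 + 1·7·1 + 3·5·8 = 545 ≡ 6.
  α_i^2 mod 11 = [9, 4, 3, 5, 3].
  S_2 = Σ v_i α_i^2 r_i = 4·9·3 + 7·4·2 + 7·3·7 + 1·5·1 + 3·3·8 = 388 ≡ 3.
  S = (1, 6, 3) ≠ 0, so r is not a codeword (an error is present).
Step 3: locate the error. For a single error e at position i, S_ℓ = v_i·e·α_i^ℓ, so α_err = S_1/S_0.
  S_0^{−1} = 1^{−1} = 1 (mod 11), so α_err = 6·1 = 6 ≡ 6 = α_3. Error position i = 3.
  Consistency check: S_2/S_1 = 3·2 = 6 ≡ 6 = α_err ✓ (single-error assumption holds).
Step 4: error magnitude e = S_0/v_3 = S_0·∏_{j≠3}(α_3 − α_j) = 1·8 = 8 ≡ 8 (mod 11).
Step 5: correct position 3: c_3 = r_3 − e = 7 − 8 ≡ 10 (mod 11). Hence c = [3, 2, 10, 1, 8].
  Check: interpolating c through the α_i gives m(x) = 9 + 2·x (degree < 2) with m(α_i) = c_i for every i, so c is indeed a codeword.


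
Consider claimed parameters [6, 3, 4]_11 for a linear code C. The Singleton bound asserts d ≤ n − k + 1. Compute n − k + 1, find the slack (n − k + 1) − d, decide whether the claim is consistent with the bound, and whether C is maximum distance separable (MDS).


Singleton RHS = n − k + 1 = 4, slack = 0, bound satisfied, MDS.

Singleton bound: d ≤ n − k + 1.
Here n = 6, k = 3, so n − k + 1 = 4.
Given d = 4, check d ≤ 4: YES.
Slack = (n − k + 1) − d = 0.
The code is MDS (slack = 0).
Description: the claimed parameters are [6, 3, 4]_11; such a code would be MDS (meets Singleton bound).


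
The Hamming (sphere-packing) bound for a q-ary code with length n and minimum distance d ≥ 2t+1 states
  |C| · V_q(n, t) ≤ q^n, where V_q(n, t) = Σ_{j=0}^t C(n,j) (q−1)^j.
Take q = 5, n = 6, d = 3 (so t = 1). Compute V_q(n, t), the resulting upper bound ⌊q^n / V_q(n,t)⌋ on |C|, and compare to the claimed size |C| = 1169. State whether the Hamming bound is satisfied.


V_q(n, t) = 25, q^n = 15625, Hamming bound = 625, |C| = 1169 > bound (violated).

Step 1: Compute V_q(n, t) = Σ_{j=0}^1 C(n, j) (q−1)^j.
  j = 0: C(6,0)·(4)^0 = 1·1 = 1.
  j = 1: C(6,1)·(4)^1 = 6·4 = 24.
  V_q(n, t) = 1 + 24 = 25.
Step 2: q^n = 5^6 = 15625.
Step 3: Hamming bound ⌊q^n / V_q(n,t)⌋ = ⌊15625/25⌋ = 625.
Step 4: Compare |C| = 1169 to 625: violated.
The claimed |C| lies above the Hamming bound, so no 5-ary code of length 6 with d ≥ 3 can have 1169 codewords.


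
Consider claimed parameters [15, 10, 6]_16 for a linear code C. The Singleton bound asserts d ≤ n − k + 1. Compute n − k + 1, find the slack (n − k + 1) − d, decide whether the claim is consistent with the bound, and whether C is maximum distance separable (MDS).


Singleton RHS = n − k + 1 = 6, slack = 0, bound satisfied, MDS.

Singleton bound: d ≤ n − k + 1.
Here n = 15, k = 10, so n − k + 1 = 6.
Given d = 6, check d ≤ 6: YES.
Slack = (n − k + 1) − d = 0.
The code is MDS (slack = 0).
Description: the claimed parameters are [15, 10, 6]_16; such a code would be MDS (meets Singleton bound).


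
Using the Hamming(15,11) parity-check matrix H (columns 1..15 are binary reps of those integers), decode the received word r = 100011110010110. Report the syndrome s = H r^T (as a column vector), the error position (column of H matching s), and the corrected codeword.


s = (0, 1, 0, 1)^T, error position = 5, corrected codeword c = 100001110010110

Compute s = H r^T mod 2 one row at a time:
  s_1 = 1 + 0 + 0 + 1 + 0 + 1 + 1 + 0 = 4 ≡ 0 (mod 2).
  s_2 = 0 + 1 + 1 + 1 + 0 + 1 + 1 + 0 = 5 ≡ 1 (mod 2).
  s_3 = 0 + 0 + 1 + 1 + 0 + 1 + 1 + 0 = 4 ≡ 0 (mod 2).
  s_4 = 1 + 0 + 1 + 1 + 0 + 1 + 1 + 0 = 5 ≡ 1 (mod 2).
s = (0, 1, 0, 1)^T — this equals column 5 of H (binary 0101), so error is at position 5.
Correct: flip bit 5 of r = 100011110010110 to get c = 100001110010110.


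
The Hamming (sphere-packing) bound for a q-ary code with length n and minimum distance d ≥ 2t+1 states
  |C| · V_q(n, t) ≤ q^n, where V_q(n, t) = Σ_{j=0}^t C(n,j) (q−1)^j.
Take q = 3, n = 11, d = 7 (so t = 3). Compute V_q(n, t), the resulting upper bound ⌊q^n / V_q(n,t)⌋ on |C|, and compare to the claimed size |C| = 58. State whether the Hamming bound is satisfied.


V_q(n, t) = 1563, q^n = 177147, Hamming bound = 113, |C| = 58 ≤ bound (satisfied).

Step 1: Compute V_q(n, t) = Σ_{j=0}^3 C(n, j) (q−1)^j.
  j = 0: C(11,0)·(2)^0 = 1·1 = 1.
  j = 1: C(11,1)·(2)^1 = 11·2 = 22.
  j = 2: C(11,2)·(2)^2 = 55·4 = 220.
  j = 3: C(11,3)·(2)^3 = 165·8 = 1320.
  V_q(n, t) = 1 + 22 + 220 + 1320 = 1563.
Step 2: q^n = 3^11 = 177147.
Step 3: Hamming bound ⌊q^n / V_q(n,t)⌋ = ⌊177147/1563⌋ = 113.
Step 4: Compare |C| = 58 to 113: satisfied.
The claimed |C| lies below the Hamming bound.


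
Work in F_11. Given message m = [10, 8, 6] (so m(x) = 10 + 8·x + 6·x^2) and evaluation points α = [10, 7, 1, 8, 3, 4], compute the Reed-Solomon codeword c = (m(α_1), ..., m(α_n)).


c = [8, 8, 2, 7, 0, 6]

Message polynomial: m(x) = 10 + 8·x + 6·x^2 (mod 11).
For each evaluation point α_i, compute m(α_i) mod 11:
  α_1 = 10: Horner steps 6 → 2 → 8, so m(10) = 8.
  α_2 = 7: Horner steps 6 → 6 → 8, so m(7) = 8.
  α_3 = 1: Horner steps 6 → 3 → 2, so m(1) = 2.
  α_4 = 8: Horner steps 6 → 1 → 7, so m(8) = 7.
  α_5 = 3: Horner steps 6 → 4 → 0, so m(3) = 0.
  α_6 = 4: Horner steps 6 → 10 → 6, so m(4) = 6.
Codeword c = [8, 8, 2, 7, 0, 6] ∈ F_11^6.


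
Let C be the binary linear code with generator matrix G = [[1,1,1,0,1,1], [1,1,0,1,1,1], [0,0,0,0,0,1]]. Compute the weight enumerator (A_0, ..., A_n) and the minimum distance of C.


Weight distribution: A_0 = 1, A_1 = 1, A_2 = 1, A_3 = 1, A_4 = 2, A_5 = 2. Minimum distance d = 1.

Enumerate all 2^3 = 8 messages m ∈ F_2^3.
For each, compute codeword c = mG in F_2^6, then tally its weight.
  m = 000 → c = 000000, weight = 0.
  m = 100 → c = 111011, weight = 5.
  m = 010 → c = 110111, weight = 5.
  m = 110 → c = 001100, weight = 2.
  m = 001 → c = 000001, weight = 1.
  m = 101 → c = 111010, weight = 4.
  m = 011 → c = 110110, weight = 4.
  m = 111 → c = 001101, weight = 3.
Tally weights:
  weight 0: 1 codewords.
  weight 1: 1 codewords.
  weight 2: 1 codewords.
  weight 3: 1 codewords.
  weight 4: 2 codewords.
  weight 5: 2 codewords.
Minimum distance d = smallest w > 0 with A_w > 0 = 1.
Sanity: Σ A_w = 8 = 2^3 = 8 ✓.


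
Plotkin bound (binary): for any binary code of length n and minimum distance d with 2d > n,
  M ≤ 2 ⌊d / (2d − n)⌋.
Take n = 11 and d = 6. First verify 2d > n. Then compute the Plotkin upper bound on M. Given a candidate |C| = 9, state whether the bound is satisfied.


Plotkin bound M ≤ 12; given |C| = 9 ≤ bound (satisfied).

Check applicability: 2d = 12, n = 11.
2d − n = 1 > 0, so Plotkin applies.
Compute d/(2d−n) = 6/1 ≈ 6.0000.
⌊d/(2d−n)⌋ = 6.
Plotkin bound: M ≤ 2·6 = 12.
Given |C| = 9, check: satisfied.
This |C| is below the Plotkin bound.


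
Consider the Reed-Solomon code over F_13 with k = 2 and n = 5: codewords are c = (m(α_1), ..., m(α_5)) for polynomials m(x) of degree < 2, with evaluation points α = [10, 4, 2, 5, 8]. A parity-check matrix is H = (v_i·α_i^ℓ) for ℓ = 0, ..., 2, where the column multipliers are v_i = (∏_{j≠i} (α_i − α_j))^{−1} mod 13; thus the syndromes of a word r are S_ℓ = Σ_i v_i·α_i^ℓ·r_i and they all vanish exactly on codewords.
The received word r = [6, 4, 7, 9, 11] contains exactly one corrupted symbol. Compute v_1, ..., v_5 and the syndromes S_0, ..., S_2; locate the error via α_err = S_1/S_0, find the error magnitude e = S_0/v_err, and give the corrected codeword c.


S = (2, 7, 5), error at position 1, error magnitude e = 11, c = [8, 4, 7, 9, 11].

Step 1: column multipliers v_i = (∏_{j≠i}(α_i − α_j))^{−1} mod 13.
  i = 1 (α = 10): (10−4)(10−2)(10−5)(10−8) = 6·8·5·2 = 480 ≡ 12, so v_1 = 12^{−1} = 12 (mod 13).
  i = 2 (α = 4): (4−10)(4−2)(4−5)(4−8) = (−6)·2·(−1)·(−4) = −48 ≡ 4, so v_2 = 4^{−1} = 10 (mod 13).
  i = 3 (α = 2): (2−10)(2−4)(2−5)(2−8) = (−8)·(−2)·(−3)·(−6) = 288 ≡ 2, so v_3 = 2^{−1} = 7 (mod 13).
  i = 4 (α = 5): (5−10)(5−4)(5−2)(5−8) = (−5)·1·3·(−3) = 45 ≡ 6, so v_4 = 6^{−1} = 11 (mod 13).
  i = 5 (α = 8): (8−10)(8−4)(8−2)(8−5) = (−2)·4·6·3 = −144 ≡ 12, so v_5 = 12^{−1} = 12 (mod 13).
  v = [12, 10, 7, 11, 12].
Step 2: syndromes of r = [6, 4, 7, 9, 11] (all sums mod 13).
  S_0 = Σ v_i r_i = 12·6 + 10·4 + 7·7 + 11·9 + 12·11 = 392 ≡ 2.
  S_1 = Σ v_i α_i r_i = 12·10·6 + 10·4·4 + 7·2·7 + 11·5·9 + 12·8·11 = 2529 ≡ 7.
  α_i^2 mod 13 = [9, 3, 4, 12, 12].
  S_2 = Σ v_i α_i^2 r_i = 12·9·6 + 10·3·4 + 7·4·7 + 11·12·9 + 12·12·11 = 3736 ≡ 5.
  S = (2, 7, 5) ≠ 0, so r is not a codeword (an error is present).
Step 3: locate the error. For a single error e at position i, S_ℓ = v_i·e·α_i^ℓ, so α_err = S_1/S_0.
  S_0^{−1} = 2^{−1} = 7 (mod 13), so α_err = 7·7 = 49 ≡ 10 = α_1. Error position i = 1.
  Consistency check: S_2/S_1 = 5·2 = 10 ≡ 10 = α_err ✓ (single-error assumption holds).
Step 4: error magnitude e = S_0/v_1 = S_0·∏_{j≠1}(α_1 − α_j) = 2·12 = 24 ≡ 11 (mod 13).
Step 5: correct position 1: c_1 = r_1 − e = 6 − 11 ≡ 8 (mod 13). Hence c = [8, 4, 7, 9, 11].
  Check: interpolating c through the α_i gives m(x) = 10 + 5·x (degree < 2) with m(α_i) = c_i for every i, so c is indeed a codeword.


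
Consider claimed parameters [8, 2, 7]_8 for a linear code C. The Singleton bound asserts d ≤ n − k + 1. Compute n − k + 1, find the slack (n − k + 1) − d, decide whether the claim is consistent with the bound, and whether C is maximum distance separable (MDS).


Singleton RHS = n − k + 1 = 7, slack = 0, bound satisfied, MDS.

Singleton bound: d ≤ n − k + 1.
Here n = 8, k = 2, so n − k + 1 = 7.
Given d = 7, check d ≤ 7: YES.
Slack = (n − k + 1) − d = 0.
The code is MDS (slack = 0).
Description: the claimed parameters are [8, 2, 7]_8; such a code would be MDS (meets Singleton bound).


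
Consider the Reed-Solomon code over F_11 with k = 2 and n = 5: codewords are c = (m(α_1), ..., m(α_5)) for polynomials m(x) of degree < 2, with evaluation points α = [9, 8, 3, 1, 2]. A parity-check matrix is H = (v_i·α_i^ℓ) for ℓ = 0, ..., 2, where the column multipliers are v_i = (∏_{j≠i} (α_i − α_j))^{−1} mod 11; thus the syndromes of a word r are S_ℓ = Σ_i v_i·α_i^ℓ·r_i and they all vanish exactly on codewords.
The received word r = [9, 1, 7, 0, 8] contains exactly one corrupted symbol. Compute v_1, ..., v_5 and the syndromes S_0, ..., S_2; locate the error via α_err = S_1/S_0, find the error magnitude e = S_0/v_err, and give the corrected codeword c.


S = (7, 10, 8), error at position 3, error magnitude e = 2, c = [9, 1, 5, 0, 8].

Step 1: column multipliers v_i = (∏_{j≠i}(α_i − α_j))^{−1} mod 11.
  i = 1 (α = 9): (9−8)(9−3)(9−1)(9−2) = 1·6·8·7 = 336 ≡ 6, so v_1 = 6^{−1} = 2 (mod 11).
  i = 2 (α = 8): (8−9)(8−3)(8−1)(8−2) = (−1)·5·7·6 = −210 ≡ 10, so v_2 = 10^{−1} = 10 (mod 11).
  i = 3 (α = 3): (3−9)(3−8)(3−1)(3−2) = (−6)·(−5)·2·1 = 60 ≡ 5, so v_3 = 5^{−1} = 9 (mod 11).
  i = 4 (α = 1): (1−9)(1−8)(1−3)(1−2) = (−8)·(−7)·(−2)·(−1) = 112 ≡ 2, so v_4 = 2^{−1} = 6 (mod 11).
  i = 5 (α = 2): (2−9)(2−8)(2−3)(2−1) = (−7)·(−6)·(−1)·1 = −42 ≡ 2, so v_5 = 2^{−1} = 6 (mod 11).
  v = [2, 10, 9, 6, 6].
Step 2: syndromes of r = [9, 1, 7, 0, 8] (all sums mod 11).
  S_0 = Σ v_i r_i = 2·9 + 10·1 + 9·7 + 6·0 + 6·8 = 139 ≡ 7.
  S_1 = Σ v_i α_i r_i = 2·9·9 + 10·8·1 + 9·3·7 + 6·1·0 + 6·2·8 = 527 ≡ 10.
  α_i^2 mod 11 = [4, 9, 9, 1, 4].
  S_2 = Σ v_i α_i^2 r_i = 2·4·9 + 10·9·1 + 9·9·7 + 6·1·0 + 6·4·8 = 921 ≡ 8.
  S = (7, 10, 8) ≠ 0, so r is not a codeword (an error is present).
Step 3: locate the error. For a single error e at position i, S_ℓ = v_i·e·α_i^ℓ, so α_err = S_1/S_0.
  S_0^{−1} = 7^{−1} = 8 (mod 11), so α_err = 10·8 = 80 ≡ 3 = α_3. Error position i = 3.
  Consistency check: S_2/S_1 = 8·10 = 80 ≡ 3 = α_err ✓ (single-error assumption holds).
Step 4: error magnitude e = S_0/v_3 = S_0·∏_{j≠3}(α_3 − α_j) = 7·5 = 35 ≡ 2 (mod 11).
Step 5: correct position 3: c_3 = r_3 − e = 7 − 2 ≡ 5 (mod 11). Hence c = [9, 1, 5, 0, 8].
  Check: interpolating c through the α_i gives m(x) = 3 + 8·x (degree < 2) with m(α_i) = c_i for every i, so c is indeed a codeword.


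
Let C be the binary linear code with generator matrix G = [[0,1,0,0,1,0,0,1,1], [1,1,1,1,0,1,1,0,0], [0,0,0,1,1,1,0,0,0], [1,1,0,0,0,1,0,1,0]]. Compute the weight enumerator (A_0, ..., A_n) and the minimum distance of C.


Weight distribution: A_0 = 1, A_3 = 2, A_4 = 4, A_5 = 6, A_6 = 2, A_8 = 1. Minimum distance d = 3.

Enumerate all 2^4 = 16 messages m ∈ F_2^4.
For each, compute codeword c = mG in F_2^9, then tally its weight.
  m = 0000 → c = 000000000, weight = 0.
  m = 1000 → c = 010010011, weight = 4.
  m = 0100 → c = 111101100, weight = 6.
  m = 1100 → c = 101111111, weight = 8.
  m = 0010 → c = 000111000, weight = 3.
  m = 1010 → c = 010101011, weight = 5.
  m = 0110 → c = 111010100, weight = 5.
  m = 1110 → c = 101000111, weight = 5.
  m = 0001 → c = 110001010, weight = 4.
  m = 1001 → c = 100011001, weight = 4.
  m = 0101 → c = 001100110, weight = 4.
  m = 1101 → c = 011110101, weight = 6.
  m = 0011 → c = 110110010, weight = 5.
  m = 1011 → c = 100100001, weight = 3.
  m = 0111 → c = 001011110, weight = 5.
  m = 1111 → c = 011001101, weight = 5.
Tally weights:
  weight 0: 1 codewords.
  weight 3: 2 codewords.
  weight 4: 4 codewords.
  weight 5: 6 codewords.
  weight 6: 2 codewords.
  weight 8: 1 codewords.
Minimum distance d = smallest w > 0 with A_w > 0 = 3.
Sanity: Σ A_w = 16 = 2^4 = 16 ✓.


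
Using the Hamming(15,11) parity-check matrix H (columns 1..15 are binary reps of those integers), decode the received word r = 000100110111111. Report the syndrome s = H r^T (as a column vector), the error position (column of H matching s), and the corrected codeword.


s = (1, 0, 1, 0)^T, error position = 10, corrected codeword c = 000100110011111

Compute s = H r^T mod 2 one row at a time:
  s_1 = 1 + 0 + 1 + 1 + 1 + 1 + 1 + 1 = 7 ≡ 1 (mod 2).
  s_2 = 1 + 0 + 0 + 1 + 1 + 1 + 1 + 1 = 6 ≡ 0 (mod 2).
  s_3 = 0 + 0 + 0 + 1 + 1 + 1 + 1 + 1 = 5 ≡ 1 (mod 2).
  s_4 = 0 + 0 + 0 + 1 + 0 + 1 + 1 + 1 = 4 ≡ 0 (mod 2).
s = (1, 0, 1, 0)^T — this equals column 10 of H (binary 1010), so error is at position 10.
Correct: flip bit 10 of r = 000100110111111 to get c = 000100110011111.


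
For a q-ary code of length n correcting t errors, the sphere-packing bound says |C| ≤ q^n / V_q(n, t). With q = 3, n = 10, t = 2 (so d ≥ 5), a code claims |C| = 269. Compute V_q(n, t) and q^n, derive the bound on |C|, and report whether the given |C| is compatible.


V_q(n, t) = 201, q^n = 59049, Hamming bound = 293, |C| = 269 ≤ bound (satisfied).

Step 1: Compute V_q(n, t) = Σ_{j=0}^2 C(n, j) (q−1)^j.
  j = 0: C(10,0)·(2)^0 = 1·1 = 1.
  j = 1: C(10,1)·(2)^1 = 10·2 = 20.
  j = 2: C(10,2)·(2)^2 = 45·4 = 180.
  V_q(n, t) = 1 + 20 + 180 = 201.
Step 2: q^n = 3^10 = 59049.
Step 3: Hamming bound ⌊q^n / V_q(n,t)⌋ = ⌊59049/201⌋ = 293.
Step 4: Compare |C| = 269 to 293: satisfied.
The claimed |C| lies below the Hamming bound.


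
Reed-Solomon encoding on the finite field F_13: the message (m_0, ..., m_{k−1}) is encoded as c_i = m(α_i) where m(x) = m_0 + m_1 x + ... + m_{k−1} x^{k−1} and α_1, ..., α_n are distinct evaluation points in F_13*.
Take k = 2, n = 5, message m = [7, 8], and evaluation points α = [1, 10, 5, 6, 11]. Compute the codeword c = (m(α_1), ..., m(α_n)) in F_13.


c = [2, 9, 8, 3, 4]

Message polynomial: m(x) = 7 + 8·x (mod 13).
For each evaluation point α_i, compute m(α_i) mod 13:
  α_1 = 1: Horner steps 8 → 2, so m(1) = 2.
  α_2 = 10: Horner steps 8 → 9, so m(10) = 9.
  α_3 = 5: Horner steps 8 → 8, so m(5) = 8.
  α_4 = 6: Horner steps 8 → 3, so m(6) = 3.
  α_5 = 11: Horner steps 8 → 4, so m(11) = 4.
Codeword c = [2, 9, 8, 3, 4] ∈ F_13^5.


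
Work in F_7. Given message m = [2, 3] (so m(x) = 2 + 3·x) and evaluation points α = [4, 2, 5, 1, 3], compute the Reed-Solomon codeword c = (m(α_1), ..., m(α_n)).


c = [0, 1, 3, 5, 4]

Message polynomial: m(x) = 2 + 3·x (mod 7).
For each evaluation point α_i, compute m(α_i) mod 7:
  α_1 = 4: Horner steps 3 → 0, so m(4) = 0.
  α_2 = 2: Horner steps 3 → 1, so m(2) = 1.
  α_3 = 5: Horner steps 3 → 3, so m(5) = 3.
  α_4 = 1: Horner steps 3 → 5, so m(1) = 5.
  α_5 = 3: Horner steps 3 → 4, so m(3) = 4.
Codeword c = [0, 1, 3, 5, 4] ∈ F_7^5.


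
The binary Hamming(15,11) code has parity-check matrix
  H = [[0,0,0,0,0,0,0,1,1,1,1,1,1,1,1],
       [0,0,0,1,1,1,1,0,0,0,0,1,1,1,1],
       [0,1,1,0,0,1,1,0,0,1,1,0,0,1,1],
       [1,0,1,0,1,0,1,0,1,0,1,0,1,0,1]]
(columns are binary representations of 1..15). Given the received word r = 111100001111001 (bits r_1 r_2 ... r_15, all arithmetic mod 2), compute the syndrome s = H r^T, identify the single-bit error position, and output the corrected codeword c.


s = (1, 1, 1, 1)^T, error position = 15, corrected codeword c = 111100001111000

Compute s = H r^T mod 2 one row at a time:
  s_1 = 0 + 1 + 1 + 1 + 1 + 0 + 0 + 1 = 5 ≡ 1 (mod 2).
  s_2 = 1 + 0 + 0 + 0 + 1 + 0 + 0 + 1 = 3 ≡ 1 (mod 2).
  s_3 = 1 + 1 + 0 + 0 + 1 + 1 + 0 + 1 = 5 ≡ 1 (mod 2).
  s_4 = 1 + 1 + 0 + 0 + 1 + 1 + 0 + 1 = 5 ≡ 1 (mod 2).
s = (1, 1, 1, 1)^T — this equals column 15 of H (binary 1111), so error is at position 15.
Correct: flip bit 15 of r = 111100001111001 to get c = 111100001111000.


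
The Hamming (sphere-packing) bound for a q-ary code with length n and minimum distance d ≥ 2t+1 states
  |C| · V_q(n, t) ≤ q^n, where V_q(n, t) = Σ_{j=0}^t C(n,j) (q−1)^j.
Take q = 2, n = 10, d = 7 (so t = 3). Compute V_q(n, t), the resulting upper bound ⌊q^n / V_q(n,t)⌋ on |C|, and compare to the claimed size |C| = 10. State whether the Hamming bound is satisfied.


V_q(n, t) = 176, q^n = 1024, Hamming bound = 5, |C| = 10 > bound (violated).

Step 1: Compute V_q(n, t) = Σ_{j=0}^3 C(n, j) (q−1)^j.
  j = 0: C(10,0)·(1)^0 = 1·1 = 1.
  j = 1: C(10,1)·(1)^1 = 10·1 = 10.
  j = 2: C(10,2)·(1)^2 = 45·1 = 45.
  j = 3: C(10,3)·(1)^3 = 120·1 = 120.
  V_q(n, t) = 1 + 10 + 45 + 120 = 176.
Step 2: q^n = 2^10 = 1024.
Step 3: Hamming bound ⌊q^n / V_q(n,t)⌋ = ⌊1024/176⌋ = 5.
Step 4: Compare |C| = 10 to 5: violated.
The claimed |C| lies above the Hamming bound, so no 2-ary code of length 10 with d ≥ 7 can have 10 codewords.


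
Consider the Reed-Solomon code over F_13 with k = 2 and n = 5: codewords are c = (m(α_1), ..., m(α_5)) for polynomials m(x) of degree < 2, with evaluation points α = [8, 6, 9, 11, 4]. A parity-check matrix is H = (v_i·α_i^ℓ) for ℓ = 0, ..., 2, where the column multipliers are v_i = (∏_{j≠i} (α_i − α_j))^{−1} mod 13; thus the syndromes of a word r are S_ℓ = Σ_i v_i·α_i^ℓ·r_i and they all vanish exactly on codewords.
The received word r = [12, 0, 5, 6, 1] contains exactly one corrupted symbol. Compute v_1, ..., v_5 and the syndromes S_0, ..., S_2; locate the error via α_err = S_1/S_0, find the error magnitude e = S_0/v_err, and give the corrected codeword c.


S = (1, 11, 4), error at position 4, error magnitude e = 2, c = [12, 0, 5, 4, 1].

Step 1: column multipliers v_i = (∏_{j≠i}(α_i − α_j))^{−1} mod 13.
  i = 1 (α = 8): (8−6)(8−9)(8−11)(8−4) = 2·(−1)·(−3)·4 = 24 ≡ 11, so v_1 = 11^{−1} = 6 (mod 13).
  i = 2 (α = 6): (6−8)(6−9)(6−11)(6−4) = (−2)·(−3)·(−5)·2 = −60 ≡ 5, so v_2 = 5^{−1} = 8 (mod 13).
  i = 3 (α = 9): (9−8)(9−6)(9−11)(9−4) = 1·3·(−2)·5 = −30 ≡ 9, so v_3 = 9^{−1} = 3 (mod 13).
  i = 4 (α = 11): (11−8)(11−6)(11−9)(11−4) = 3·5·2·7 = 210 ≡ 2, so v_4 = 2^{−1} = 7 (mod 13).
  i = 5 (α = 4): (4−8)(4−6)(4−9)(4−11) = (−4)·(−2)·(−5)·(−7) = 280 ≡ 7, so v_5 = 7^{−1} = 2 (mod 13).
  v = [6, 8, 3, 7, 2].
Step 2: syndromes of r = [12, 0, 5, 6, 1] (all sums mod 13).
  S_0 = Σ v_i r_i = 6·12 + 8·0 + 3·5 + 7·6 + 2·1 = 131 ≡ 1.
  S_1 = Σ v_i α_i r_i = 6·8·12 + 8·6·0 + 3·9·5 + 7·11·6 + 2·4·1 = 1181 ≡ 11.
  α_i^2 mod 13 = [12, 10, 3, 4, 3].
  S_2 = Σ v_i α_i^2 r_i = 6·12·12 + 8·10·0 + 3·3·5 + 7·4·6 + 2·3·1 = 1083 ≡ 4.
  S = (1, 11, 4) ≠ 0, so r is not a codeword (an error is present).
Step 3: locate the error. For a single error e at position i, S_ℓ = v_i·e·α_i^ℓ, so α_err = S_1/S_0.
  S_0^{−1} = 1^{−1} = 1 (mod 13), so α_err = 11·1 = 11 ≡ 11 = α_4. Error position i = 4.
  Consistency check: S_2/S_1 = 4·6 = 24 ≡ 11 = α_err ✓ (single-error assumption holds).
Step 4: error magnitude e = S_0/v_4 = S_0·∏_{j≠4}(α_4 − α_j) = 1·2 = 2 ≡ 2 (mod 13).
Step 5: correct position 4: c_4 = r_4 − e = 6 − 2 ≡ 4 (mod 13). Hence c = [12, 0, 5, 4, 1].
  Check: interpolating c through the α_i gives m(x) = 3 + 6·x (degree < 2) with m(α_i) = c_i for every i, so c is indeed a codeword.


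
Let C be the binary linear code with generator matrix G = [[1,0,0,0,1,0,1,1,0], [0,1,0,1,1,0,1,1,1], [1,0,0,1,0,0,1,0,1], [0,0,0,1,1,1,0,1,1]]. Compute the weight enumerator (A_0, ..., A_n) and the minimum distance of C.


Weight distribution: A_0 = 1, A_1 = 1, A_2 = 1, A_3 = 1, A_4 = 5, A_5 = 5, A_6 = 1, A_7 = 1. Minimum distance d = 1.

Enumerate all 2^4 = 16 messages m ∈ F_2^4.
For each, compute codeword c = mG in F_2^9, then tally its weight.
  m = 0000 → c = 000000000, weight = 0.
  m = 1000 → c = 100010110, weight = 4.
  m = 0100 → c = 010110111, weight = 6.
  m = 1100 → c = 110100001, weight = 4.
  m = 0010 → c = 100100101, weight = 4.
  m = 1010 → c = 000110011, weight = 4.
  m = 0110 → c = 110010010, weight = 4.
  m = 1110 → c = 010000100, weight = 2.
  m = 0001 → c = 000111011, weight = 5.
  m = 1001 → c = 100101101, weight = 5.
  m = 0101 → c = 010001100, weight = 3.
  m = 1101 → c = 110011010, weight = 5.
  m = 0011 → c = 100011110, weight = 5.
  m = 1011 → c = 000001000, weight = 1.
  m = 0111 → c = 110101001, weight = 5.
  m = 1111 → c = 010111111, weight = 7.
Tally weights:
  weight 0: 1 codewords.
  weight 1: 1 codewords.
  weight 2: 1 codewords.
  weight 3: 1 codewords.
  weight 4: 5 codewords.
  weight 5: 5 codewords.
  weight 6: 1 codewords.
  weight 7: 1 codewords.
Minimum distance d = smallest w > 0 with A_w > 0 = 1.
Sanity: Σ A_w = 16 = 2^4 = 16 ✓.


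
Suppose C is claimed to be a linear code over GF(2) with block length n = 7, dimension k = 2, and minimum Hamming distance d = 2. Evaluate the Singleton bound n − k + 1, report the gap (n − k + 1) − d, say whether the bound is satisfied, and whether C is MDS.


Singleton RHS = n − k + 1 = 6, slack = 4, bound satisfied, not MDS.

Singleton bound: d ≤ n − k + 1.
Here n = 7, k = 2, so n − k + 1 = 6.
Given d = 2, check d ≤ 6: YES.
Slack = (n − k + 1) − d = 4.
The code is NOT MDS (slack = 4 > 0).
Description: the claimed parameters are [7, 2, 2]_2; such a code would be non-MDS.


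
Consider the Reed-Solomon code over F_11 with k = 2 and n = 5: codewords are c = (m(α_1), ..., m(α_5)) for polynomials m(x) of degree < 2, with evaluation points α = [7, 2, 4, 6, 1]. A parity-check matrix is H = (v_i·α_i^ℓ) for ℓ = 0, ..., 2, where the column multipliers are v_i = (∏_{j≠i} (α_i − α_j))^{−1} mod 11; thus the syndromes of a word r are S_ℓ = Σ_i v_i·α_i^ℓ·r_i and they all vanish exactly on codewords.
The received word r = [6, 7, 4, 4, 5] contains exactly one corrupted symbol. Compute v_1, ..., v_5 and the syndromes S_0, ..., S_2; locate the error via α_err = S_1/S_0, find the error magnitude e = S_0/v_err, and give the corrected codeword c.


S = (5, 9, 3), error at position 3, error magnitude e = 4, c = [6, 7, 0, 4, 5].

Step 1: column multipliers v_i = (∏_{j≠i}(α_i − α_j))^{−1} mod 11.
  i = 1 (α = 7): (7−2)(7−4)(7−6)(7−1) = 5·3·1·6 = 90 ≡ 2, so v_1 = 2^{−1} = 6 (mod 11).
  i = 2 (α = 2): (2−7)(2−4)(2−6)(2−1) = (−5)·(−2)·(−4)·1 = −40 ≡ 4, so v_2 = 4^{−1} = 3 (mod 11).
  i = 3 (α = 4): (4−7)(4−2)(4−6)(4−1) = (−3)·2·(−2)·3 = 36 ≡ 3, so v_3 = 3^{−1} = 4 (mod 11).
  i = 4 (α = 6): (6−7)(6−2)(6−4)(6−1) = (−1)·4·2·5 = −40 ≡ 4, so v_4 = 4^{−1} = 3 (mod 11).
  i = 5 (α = 1): (1−7)(1−2)(1−4)(1−6) = (−6)·(−1)·(−3)·(−5) = 90 ≡ 2, so v_5 = 2^{−1} = 6 (mod 11).
  v = [6, 3, 4, 3, 6].
Step 2: syndromes of r = [6, 7, 4, 4, 5] (all sums mod 11).
  S_0 = Σ v_i r_i = 6·6 + 3·7 + 4·4 + 3·4 + 6·5 = 115 ≡ 5.
  S_1 = Σ v_i α_i r_i = 6·7·6 + 3·2·7 + 4·4·4 + 3·6·4 + 6·1·5 = 460 ≡ 9.
  α_i^2 mod 11 = [5, 4, 5, 3, 1].
  S_2 = Σ v_i α_i^2 r_i = 6·5·6 + 3·4·7 + 4·5·4 + 3·3·4 + 6·1·5 = 410 ≡ 3.
  S = (5, 9, 3) ≠ 0, so r is not a codeword (an error is present).
Step 3: locate the error. For a single error e at position i, S_ℓ = v_i·e·α_i^ℓ, so α_err = S_1/S_0.
  S_0^{−1} = 5^{−1} = 9 (mod 11), so α_err = 9·9 = 81 ≡ 4 = α_3. Error position i = 3.
  Consistency check: S_2/S_1 = 3·5 = 15 ≡ 4 = α_err ✓ (single-error assumption holds).
Step 4: error magnitude e = S_0/v_3 = S_0·∏_{j≠3}(α_3 − α_j) = 5·3 = 15 ≡ 4 (mod 11).
Step 5: correct position 3: c_3 = r_3 − e = 4 − 4 ≡ 0 (mod 11). Hence c = [6, 7, 0, 4, 5].
  Check: interpolating c through the α_i gives m(x) = 3 + 2·x (degree < 2) with m(α_i) = c_i for every i, so c is indeed a codeword.


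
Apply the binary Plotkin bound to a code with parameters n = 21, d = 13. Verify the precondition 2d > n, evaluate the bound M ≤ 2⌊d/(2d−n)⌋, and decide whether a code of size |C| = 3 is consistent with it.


Plotkin bound M ≤ 4; given |C| = 3 ≤ bound (satisfied).

Check applicability: 2d = 26, n = 21.
2d − n = 5 > 0, so Plotkin applies.
Compute d/(2d−n) = 13/5 ≈ 2.6000.
⌊d/(2d−n)⌋ = 2.
Plotkin bound: M ≤ 2·2 = 4.
Given |C| = 3, check: satisfied.
This |C| is below the Plotkin bound.


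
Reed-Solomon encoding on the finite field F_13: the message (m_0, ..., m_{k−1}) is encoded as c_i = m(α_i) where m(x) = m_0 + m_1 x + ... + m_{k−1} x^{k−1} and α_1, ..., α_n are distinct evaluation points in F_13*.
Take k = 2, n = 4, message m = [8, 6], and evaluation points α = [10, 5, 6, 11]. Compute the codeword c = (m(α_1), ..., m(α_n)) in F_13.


c = [3, 12, 5, 9]

Message polynomial: m(x) = 8 + 6·x (mod 13).
For each evaluation point α_i, compute m(α_i) mod 13:
  α_1 = 10: Horner steps 6 → 3, so m(10) = 3.
  α_2 = 5: Horner steps 6 → 12, so m(5) = 12.
  α_3 = 6: Horner steps 6 → 5, so m(6) = 5.
  α_4 = 11: Horner steps 6 → 9, so m(11) = 9.
Codeword c = [3, 12, 5, 9] ∈ F_13^4.


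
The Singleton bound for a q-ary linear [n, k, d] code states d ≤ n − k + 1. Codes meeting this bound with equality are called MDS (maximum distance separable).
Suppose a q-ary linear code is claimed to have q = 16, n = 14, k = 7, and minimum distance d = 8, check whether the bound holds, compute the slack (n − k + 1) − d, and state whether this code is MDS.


Singleton RHS = n − k + 1 = 8, slack = 0, bound satisfied, MDS.

Singleton bound: d ≤ n − k + 1.
Here n = 14, k = 7, so n − k + 1 = 8.
Given d = 8, check d ≤ 8: YES.
Slack = (n − k + 1) − d = 0.
The code is MDS (slack = 0).
Description: the claimed parameters are [14, 7, 8]_16; such a code would be MDS (meets Singleton bound).


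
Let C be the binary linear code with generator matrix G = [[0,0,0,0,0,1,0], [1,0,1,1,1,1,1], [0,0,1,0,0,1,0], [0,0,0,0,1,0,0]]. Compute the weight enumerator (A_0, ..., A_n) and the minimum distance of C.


Weight distribution: A_0 = 1, A_1 = 3, A_2 = 3, A_3 = 2, A_4 = 3, A_5 = 3, A_6 = 1. Minimum distance d = 1.

Enumerate all 2^4 = 16 messages m ∈ F_2^4.
For each, compute codeword c = mG in F_2^7, then tally its weight.
  m = 0000 → c = 0000000, weight = 0.
  m = 1000 → c = 0000010, weight = 1.
  m = 0100 → c = 1011111, weight = 6.
  m = 1100 → c = 1011101, weight = 5.
  m = 0010 → c = 0010010, weight = 2.
  m = 1010 → c = 0010000, weight = 1.
  m = 0110 → c = 1001101, weight = 4.
  m = 1110 → c = 1001111, weight = 5.
  m = 0001 → c = 0000100, weight = 1.
  m = 1001 → c = 0000110, weight = 2.
  m = 0101 → c = 1011011, weight = 5.
  m = 1101 → c = 1011001, weight = 4.
  m = 0011 → c = 0010110, weight = 3.
  m = 1011 → c = 0010100, weight = 2.
  m = 0111 → c = 1001001, weight = 3.
  m = 1111 → c = 1001011, weight = 4.
Tally weights:
  weight 0: 1 codewords.
  weight 1: 3 codewords.
  weight 2: 3 codewords.
  weight 3: 2 codewords.
  weight 4: 3 codewords.
  weight 5: 3 codewords.
  weight 6: 1 codewords.
Minimum distance d = smallest w > 0 with A_w > 0 = 1.
Sanity: Σ A_w = 16 = 2^4 = 16 ✓.


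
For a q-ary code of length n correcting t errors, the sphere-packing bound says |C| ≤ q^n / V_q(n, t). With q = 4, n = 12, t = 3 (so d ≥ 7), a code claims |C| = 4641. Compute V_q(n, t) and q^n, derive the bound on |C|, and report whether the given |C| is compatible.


V_q(n, t) = 6571, q^n = 16777216, Hamming bound = 2553, |C| = 4641 > bound (violated).

Step 1: Compute V_q(n, t) = Σ_{j=0}^3 C(n, j) (q−1)^j.
  j = 0: C(12,0)·(3)^0 = 1·1 = 1.
  j = 1: C(12,1)·(3)^1 = 12·3 = 36.
  j = 2: C(12,2)·(3)^2 = 66·9 = 594.
  j = 3: C(12,3)·(3)^3 = 220·27 = 5940.
  V_q(n, t) = 1 + 36 + 594 + 5940 = 6571.
Step 2: q^n = 4^12 = 16777216.
Step 3: Hamming bound ⌊q^n / V_q(n,t)⌋ = ⌊16777216/6571⌋ = 2553.
Step 4: Compare |C| = 4641 to 2553: violated.
The claimed |C| lies above the Hamming bound, so no 4-ary code of length 12 with d ≥ 7 can have 4641 codewords.


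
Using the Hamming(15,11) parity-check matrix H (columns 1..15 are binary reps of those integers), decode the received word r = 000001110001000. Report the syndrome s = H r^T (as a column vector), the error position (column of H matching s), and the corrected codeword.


s = (0, 1, 0, 1)^T, error position = 5, corrected codeword c = 000011110001000

Compute s = H r^T mod 2 one row at a time:
  s_1 = 1 + 0 + 0 + 0 + 1 + 0 + 0 + 0 = 2 ≡ 0 (mod 2).
  s_2 = 0 + 0 + 1 + 1 + 1 + 0 + 0 + 0 = 3 ≡ 1 (mod 2).
  s_3 = 0 + 0 + 1 + 1 + 0 + 0 + 0 + 0 = 2 ≡ 0 (mod 2).
  s_4 = 0 + 0 + 0 + 1 + 0 + 0 + 0 + 0 = 1 ≡ 1 (mod 2).
s = (0, 1, 0, 1)^T — this equals column 5 of H (binary 0101), so error is at position 5.
Correct: flip bit 5 of r = 000001110001000 to get c = 000011110001000.


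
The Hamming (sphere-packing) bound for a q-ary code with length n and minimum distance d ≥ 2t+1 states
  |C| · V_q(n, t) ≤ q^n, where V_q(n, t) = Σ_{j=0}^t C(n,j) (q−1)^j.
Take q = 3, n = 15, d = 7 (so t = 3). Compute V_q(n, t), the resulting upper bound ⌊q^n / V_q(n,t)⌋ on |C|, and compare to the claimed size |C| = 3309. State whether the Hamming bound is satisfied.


V_q(n, t) = 4091, q^n = 14348907, Hamming bound = 3507, |C| = 3309 ≤ bound (satisfied).

Step 1: Compute V_q(n, t) = Σ_{j=0}^3 C(n, j) (q−1)^j.
  j = 0: C(15,0)·(2)^0 = 1·1 = 1.
  j = 1: C(15,1)·(2)^1 = 15·2 = 30.
  j = 2: C(15,2)·(2)^2 = 105·4 = 420.
  j = 3: C(15,3)·(2)^3 = 455·8 = 3640.
  V_q(n, t) = 1 + 30 + 420 + 3640 = 4091.
Step 2: q^n = 3^15 = 14348907.
Step 3: Hamming bound ⌊q^n / V_q(n,t)⌋ = ⌊14348907/4091⌋ = 3507.
Step 4: Compare |C| = 3309 to 3507: satisfied.
The claimed |C| lies below the Hamming bound.


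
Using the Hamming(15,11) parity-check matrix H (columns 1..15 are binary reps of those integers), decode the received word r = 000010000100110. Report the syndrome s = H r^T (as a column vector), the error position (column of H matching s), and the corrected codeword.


s = (1, 1, 0, 0)^T, error position = 12, corrected codeword c = 000010000101110

Compute s = H r^T mod 2 one row at a time:
  s_1 = 0 + 0 + 1 + 0 + 0 + 1 + 1 + 0 = 3 ≡ 1 (mod 2).
  s_2 = 0 + 1 + 0 + 0 + 0 + 1 + 1 + 0 = 3 ≡ 1 (mod 2).
  s_3 = 0 + 0 + 0 + 0 + 1 + 0 + 1 + 0 = 2 ≡ 0 (mod 2).
  s_4 = 0 + 0 + 1 + 0 + 0 + 0 + 1 + 0 = 2 ≡ 0 (mod 2).
s = (1, 1, 0, 0)^T — this equals column 12 of H (binary 1100), so error is at position 12.
Correct: flip bit 12 of r = 000010000100110 to get c = 000010000101110.


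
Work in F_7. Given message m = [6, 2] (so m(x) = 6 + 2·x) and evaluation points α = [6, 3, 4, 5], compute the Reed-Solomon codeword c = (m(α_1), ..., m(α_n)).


c = [4, 5, 0, 2]

Message polynomial: m(x) = 6 + 2·x (mod 7).
For each evaluation point α_i, compute m(α_i) mod 7:
  α_1 = 6: Horner steps 2 → 4, so m(6) = 4.
  α_2 = 3: Horner steps 2 → 5, so m(3) = 5.
  α_3 = 4: Horner steps 2 → 0, so m(4) = 0.
  α_4 = 5: Horner steps 2 → 2, so m(5) = 2.
Codeword c = [4, 5, 0, 2] ∈ F_7^4.


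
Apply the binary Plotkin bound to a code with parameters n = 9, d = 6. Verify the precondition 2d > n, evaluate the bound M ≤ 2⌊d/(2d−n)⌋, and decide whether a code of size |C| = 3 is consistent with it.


Plotkin bound M ≤ 4; given |C| = 3 ≤ bound (satisfied).

Check applicability: 2d = 12, n = 9.
2d − n = 3 > 0, so Plotkin applies.
Compute d/(2d−n) = 6/3 ≈ 2.0000.
⌊d/(2d−n)⌋ = 2.
Plotkin bound: M ≤ 2·2 = 4.
Given |C| = 3, check: satisfied.
This |C| is below the Plotkin bound.


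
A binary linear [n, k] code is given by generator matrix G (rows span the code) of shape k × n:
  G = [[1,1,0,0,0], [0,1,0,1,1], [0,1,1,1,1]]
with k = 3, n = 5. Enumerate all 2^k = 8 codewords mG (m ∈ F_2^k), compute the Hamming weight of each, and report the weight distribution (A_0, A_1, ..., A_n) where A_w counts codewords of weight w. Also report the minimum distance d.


Weight distribution: A_0 = 1, A_1 = 1, A_2 = 1, A_3 = 3, A_4 = 2. Minimum distance d = 1.

Enumerate all 2^3 = 8 messages m ∈ F_2^3.
For each, compute codeword c = mG in F_2^5, then tally its weight.
  m = 000 → c = 00000, weight = 0.
  m = 100 → c = 11000, weight = 2.
  m = 010 → c = 01011, weight = 3.
  m = 110 → c = 10011, weight = 3.
  m = 001 → c = 01111, weight = 4.
  m = 101 → c = 10111, weight = 4.
  m = 011 → c = 00100, weight = 1.
  m = 111 → c = 11100, weight = 3.
Tally weights:
  weight 0: 1 codewords.
  weight 1: 1 codewords.
  weight 2: 1 codewords.
  weight 3: 3 codewords.
  weight 4: 2 codewords.
Minimum distance d = smallest w > 0 with A_w > 0 = 1.
Sanity: Σ A_w = 8 = 2^3 = 8 ✓.


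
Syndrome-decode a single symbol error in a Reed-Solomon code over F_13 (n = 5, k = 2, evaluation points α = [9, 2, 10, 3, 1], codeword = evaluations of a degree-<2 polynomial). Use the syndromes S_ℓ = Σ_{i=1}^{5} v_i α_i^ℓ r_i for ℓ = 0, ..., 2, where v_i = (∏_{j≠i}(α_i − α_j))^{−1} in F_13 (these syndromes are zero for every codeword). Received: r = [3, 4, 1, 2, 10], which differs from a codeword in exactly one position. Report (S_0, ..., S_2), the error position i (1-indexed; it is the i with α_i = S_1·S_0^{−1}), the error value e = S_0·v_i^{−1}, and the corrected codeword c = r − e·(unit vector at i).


S = (4, 4, 4), error at position 5, error magnitude e = 4, c = [3, 4, 1, 2, 6].

Step 1: column multipliers v_i = (∏_{j≠i}(α_i − α_j))^{−1} mod 13.
  i = 1 (α = 9): (9−2)(9−10)(9−3)(9−1) = 7·(−1)·6·8 = −336 ≡ 2, so v_1 = 2^{−1} = 7 (mod 13).
  i = 2 (α = 2): (2−9)(2−10)(2−3)(2−1) = (−7)·(−8)·(−1)·1 = −56 ≡ 9, so v_2 = 9^{−1} = 3 (mod 13).
  i = 3 (α = 10): (10−9)(10−2)(10−3)(10−1) = 1·8·7·9 = 504 ≡ 10, so v_3 = 10^{−1} = 4 (mod 13).
  i = 4 (α = 3): (3−9)(3−2)(3−10)(3−1) = (−6)·1·(−7)·2 = 84 ≡ 6, so v_4 = 6^{−1} = 11 (mod 13).
  i = 5 (α = 1): (1−9)(1−2)(1−10)(1−3) = (−8)·(−1)·(−9)·(−2) = 144 ≡ 1, so v_5 = 1^{−1} = 1 (mod 13).
  v = [7, 3, 4, 11, 1].
Step 2: syndromes of r = [3, 4, 1, 2, 10] (all sums mod 13).
  S_0 = Σ v_i r_i = 7·3 + 3·4 + 4·1 + 11·2 + 1·10 = 69 ≡ 4.
  S_1 = Σ v_i α_i r_i = 7·9·3 + 3·2·4 + 4·10·1 + 11·3·2 + 1·1·10 = 329 ≡ 4.
  α_i^2 mod 13 = [3, 4, 9, 9, 1].
  S_2 = Σ v_i α_i^2 r_i = 7·3·3 + 3·4·4 + 4·9·1 + 11·9·2 + 1·1·10 = 355 ≡ 4.
  S = (4, 4, 4) ≠ 0, so r is not a codeword (an error is present).
Step 3: locate the error. For a single error e at position i, S_ℓ = v_i·e·α_i^ℓ, so α_err = S_1/S_0.
  S_0^{−1} = 4^{−1} = 10 (mod 13), so α_err = 4·10 = 40 ≡ 1 = α_5. Error position i = 5.
  Consistency check: S_2/S_1 = 4·10 = 40 ≡ 1 = α_err ✓ (single-error assumption holds).
Step 4: error magnitude e = S_0/v_5 = S_0·∏_{j≠5}(α_5 − α_j) = 4·1 = 4 ≡ 4 (mod 13).
Step 5: correct position 5: c_5 = r_5 − e = 10 − 4 ≡ 6 (mod 13). Hence c = [3, 4, 1, 2, 6].
  Check: interpolating c through the α_i gives m(x) = 8 + 11·x (degree < 2) with m(α_i) = c_i for every i, so c is indeed a codeword.
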